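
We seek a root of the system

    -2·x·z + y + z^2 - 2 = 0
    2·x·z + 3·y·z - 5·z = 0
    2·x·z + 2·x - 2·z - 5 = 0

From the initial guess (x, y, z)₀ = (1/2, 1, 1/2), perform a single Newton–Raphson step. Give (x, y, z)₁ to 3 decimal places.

At (1/2, 1, 1/2): F = (-1.250, -0.500, -4.500).
Jacobian J = [[-2·z, 1, -2·x + 2·z], [2·z, 3·z, 2·x + 3·y - 5], [2·z + 2, 0, 2·x - 2]].
At the point, J = [[-1.000, 1.000, 0.000], [1.000, 1.500, -1.000], [3.000, 0.000, -1.000]] (det J = -0.500).
Solving J·Δ = −F gives Δ = (11.750, 13.000, 30.750).
Then the next iterate is (x, y, z)₁ = (12.250, 14.000, 31.250).

(12.250, 14.000, 31.250)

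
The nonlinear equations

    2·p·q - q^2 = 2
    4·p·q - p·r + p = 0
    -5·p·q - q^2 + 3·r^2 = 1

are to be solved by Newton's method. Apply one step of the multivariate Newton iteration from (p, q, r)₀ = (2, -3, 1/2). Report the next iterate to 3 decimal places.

(0.176, -1.794, 4.309)

At (2, -3, 1/2): F = (-23.000, -23.000, 20.750).
Jacobian J = [[2·q, 2·p - 2·q, 0], [4·q - r + 1, 4·p, -p], [-5·q, -5·p - 2·q, 6·r]].
At the point, J = [[-6.000, 10.000, 0.000], [-11.500, 8.000, -2.000], [15.000, -4.000, 3.000]] (det J = -51.000).
Solving J·Δ = −F gives Δ = (-1.824, 1.206, 3.809).
Then the next iterate is (p, q, r)₁ = (0.176, -1.794, 4.309).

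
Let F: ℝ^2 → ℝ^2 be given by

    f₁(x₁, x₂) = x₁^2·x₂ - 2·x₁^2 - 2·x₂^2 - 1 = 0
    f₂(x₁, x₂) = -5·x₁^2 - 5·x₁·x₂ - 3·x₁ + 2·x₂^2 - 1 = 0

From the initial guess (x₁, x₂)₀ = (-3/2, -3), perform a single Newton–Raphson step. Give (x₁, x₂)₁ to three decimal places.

At (-3/2, -3): F = (-30.250, -12.250).
Jacobian J = [[2·x₁·x₂ - 4·x₁, x₁^2 - 4·x₂], [-10·x₁ - 5·x₂ - 3, -5·x₁ + 4·x₂]].
At the point, J = [[15.000, 14.250], [27.000, -4.500]] (det J = -452.250).
Solving J·Δ = −F gives Δ = (0.687, 1.400).
Then the next iterate is (x₁, x₂)₁ = (-0.813, -1.600).

(-0.813, -1.600)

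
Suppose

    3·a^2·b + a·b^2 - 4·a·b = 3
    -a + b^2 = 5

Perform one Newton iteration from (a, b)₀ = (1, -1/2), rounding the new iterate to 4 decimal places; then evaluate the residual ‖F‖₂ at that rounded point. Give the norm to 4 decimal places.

159.3113

At (1, -1/2): F = (-2.2500, -5.7500).
Jacobian J = [[6·a·b + b^2 - 4·b, 3·a^2 + 2·a·b - 4·a], [-1, 2·b]].
At the point, J = [[-0.7500, -2.0000], [-1.0000, -1.0000]] (det J = -1.2500).
Solving J·Δ = −F gives Δ = (-7.4000, 1.6500).
Then the next iterate is (a, b)₁ = (-6.4000, 1.1500).
Re-evaluating at (-6.4000, 1.1500): F = (159.2880, 2.7225), so ‖F‖₂ = 159.3113.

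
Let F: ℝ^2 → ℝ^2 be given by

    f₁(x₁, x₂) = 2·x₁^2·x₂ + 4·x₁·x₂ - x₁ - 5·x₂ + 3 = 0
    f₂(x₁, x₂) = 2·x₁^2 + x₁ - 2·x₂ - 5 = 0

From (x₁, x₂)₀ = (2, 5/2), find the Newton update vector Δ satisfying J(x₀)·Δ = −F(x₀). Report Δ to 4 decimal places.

(-0.3631, -1.6338)

At (2, 5/2): F = (28.5000, 0.0000).
Jacobian J = [[4·x₁·x₂ + 4·x₂ - 1, 2·x₁^2 + 4·x₁ - 5], [4·x₁ + 1, -2]].
At the point, J = [[29.0000, 11.0000], [9.0000, -2.0000]] (det J = -157.0000).
Solving J·Δ = −F gives Δ = (-0.3631, -1.6338).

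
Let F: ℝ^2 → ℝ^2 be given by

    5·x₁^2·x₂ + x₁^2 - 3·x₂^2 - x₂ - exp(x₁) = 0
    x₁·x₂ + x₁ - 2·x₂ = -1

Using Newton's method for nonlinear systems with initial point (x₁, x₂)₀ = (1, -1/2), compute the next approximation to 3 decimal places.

At (1, -1/2): F = (-4.46828, 2.500).
Jacobian J = [[10·x₁·x₂ + 2·x₁ - exp(x₁), 5·x₁^2 - 6·x₂ - 1], [x₂ + 1, x₁ - 2]].
At the point, J = [[-5.71828, 7.000], [0.500, -1.000]] (det J = 2.21828).
Solving J·Δ = −F gives Δ = (5.875, 5.437).
Then the next iterate is (x₁, x₂)₁ = (6.875, 4.937).

(6.875, 4.937)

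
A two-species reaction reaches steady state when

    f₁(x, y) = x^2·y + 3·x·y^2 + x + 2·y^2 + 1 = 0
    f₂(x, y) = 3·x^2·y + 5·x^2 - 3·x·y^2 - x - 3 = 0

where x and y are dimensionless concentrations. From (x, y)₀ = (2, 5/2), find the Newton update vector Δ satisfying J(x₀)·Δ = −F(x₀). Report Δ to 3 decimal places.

(-0.784, -0.901)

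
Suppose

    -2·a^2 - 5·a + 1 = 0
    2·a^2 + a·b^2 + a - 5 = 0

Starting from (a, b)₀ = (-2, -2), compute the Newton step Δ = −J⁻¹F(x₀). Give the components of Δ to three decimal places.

At (-2, -2): F = (3.000, -7.000).
Jacobian J = [[-4·a - 5, 0], [4·a + b^2 + 1, 2·a·b]].
At the point, J = [[3.000, 0.000], [-3.000, 8.000]] (det J = 24.000).
Solving J·Δ = −F gives Δ = (-1.000, 0.500).

(-1.000, 0.500)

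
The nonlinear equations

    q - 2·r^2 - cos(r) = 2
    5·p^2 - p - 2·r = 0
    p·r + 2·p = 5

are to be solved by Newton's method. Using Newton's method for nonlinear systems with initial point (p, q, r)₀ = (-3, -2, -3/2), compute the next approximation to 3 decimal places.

(-1.234, 15.937, -3.372)

At (-3, -2, -3/2): F = (-8.57074, 51.000, -6.500).
Jacobian J = [[0, 1, -4·r + sin(r)], [10·p - 1, 0, -2], [r + 2, 0, p]].
At the point, J = [[0.000, 1.000, 5.00251], [-31.000, 0.000, -2.000], [0.500, 0.000, -3.000]] (det J = -94.000).
Solving J·Δ = −F gives Δ = (1.766, 17.937, -1.872).
Then the next iterate is (p, q, r)₁ = (-1.234, 15.937, -3.372).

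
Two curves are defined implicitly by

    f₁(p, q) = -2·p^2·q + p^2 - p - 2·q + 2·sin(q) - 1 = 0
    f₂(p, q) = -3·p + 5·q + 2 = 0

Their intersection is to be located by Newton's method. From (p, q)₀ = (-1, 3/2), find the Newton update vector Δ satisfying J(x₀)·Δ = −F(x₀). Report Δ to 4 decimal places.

(-9.6970, -8.3182)

At (-1, 3/2): F = (-3.005010, 12.5000).
Jacobian J = [[-4·p·q + 2·p - 1, -2·p^2 + 2·cos(q) - 2], [-3, 5]].
At the point, J = [[3.0000, -3.858526], [-3.0000, 5.0000]] (det J = 3.424423).
Solving J·Δ = −F gives Δ = (-9.6970, -8.3182).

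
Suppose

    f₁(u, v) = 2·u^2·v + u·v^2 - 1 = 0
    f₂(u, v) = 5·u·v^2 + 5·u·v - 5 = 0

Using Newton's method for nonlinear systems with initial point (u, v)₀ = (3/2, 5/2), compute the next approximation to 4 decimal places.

(1.1391, 1.5036)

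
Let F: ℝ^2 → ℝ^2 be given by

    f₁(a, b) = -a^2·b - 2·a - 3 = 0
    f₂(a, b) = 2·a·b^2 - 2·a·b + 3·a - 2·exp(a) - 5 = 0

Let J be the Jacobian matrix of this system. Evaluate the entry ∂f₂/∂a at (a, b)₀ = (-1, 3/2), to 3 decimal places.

∂f₂/∂a = 2·b^2 - 2·b - 2·exp(a) + 3.
At (-1, 3/2) this is 3.764.

3.764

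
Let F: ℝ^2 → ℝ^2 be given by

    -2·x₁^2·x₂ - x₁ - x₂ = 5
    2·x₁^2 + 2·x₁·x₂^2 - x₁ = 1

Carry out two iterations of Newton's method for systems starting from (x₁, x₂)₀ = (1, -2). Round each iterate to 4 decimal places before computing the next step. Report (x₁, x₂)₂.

At (1, -2): F = (0.0000, 8.0000).
Jacobian J = [[-4·x₁·x₂ - 1, -2·x₁^2 - 1], [4·x₁ + 2·x₂^2 - 1, 4·x₁·x₂]].
At the point, J = [[7.0000, -3.0000], [11.0000, -8.0000]] (det J = -23.0000).
Solving J·Δ = −F gives Δ = (1.0435, 2.4348).
Then the next iterate is (x₁, x₂)₁ = (2.0435, 0.4348).
Round to (2.0435, 0.4348) and repeat: F = (-11.109656, 6.080936), J = [[-4.554055, -9.351784], [7.552102, 3.554055]].
Δ = (-0.3193, -1.0325), so (x₁, x₂)₂ = (1.7242, -0.5977).

(1.7242, -0.5977)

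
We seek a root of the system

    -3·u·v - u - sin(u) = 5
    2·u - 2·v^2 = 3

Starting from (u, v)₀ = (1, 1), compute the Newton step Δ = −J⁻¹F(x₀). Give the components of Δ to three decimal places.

At (1, 1): F = (-9.84147, -3.000).
Jacobian J = [[-3·v - cos(u) - 1, -3·u], [2, -4·v]].
At the point, J = [[-4.54030, -3.000], [2.000, -4.000]] (det J = 24.16121).
Solving J·Δ = −F gives Δ = (-1.257, -1.378).

(-1.257, -1.378)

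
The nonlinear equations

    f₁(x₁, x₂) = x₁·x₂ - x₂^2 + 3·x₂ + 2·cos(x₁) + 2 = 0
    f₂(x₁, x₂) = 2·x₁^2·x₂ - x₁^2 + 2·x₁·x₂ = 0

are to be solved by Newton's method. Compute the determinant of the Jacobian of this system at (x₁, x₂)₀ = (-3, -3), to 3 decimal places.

-248.613

J = [[x₂ - 2·sin(x₁), x₁ - 2·x₂ + 3], [4·x₁·x₂ - 2·x₁ + 2·x₂, 2·x₁^2 + 2·x₁]].
At the point, J = [[-2.71776, 6.000], [36.000, 12.000]].
det J = -248.613.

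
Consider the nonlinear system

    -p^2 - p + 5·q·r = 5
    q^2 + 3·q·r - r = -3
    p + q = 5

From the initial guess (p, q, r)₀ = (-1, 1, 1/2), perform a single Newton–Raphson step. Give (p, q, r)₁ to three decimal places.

(5.379, -0.379, 0.414)

At (-1, 1, 1/2): F = (-2.500, 5.000, -5.000).
Jacobian J = [[-2·p - 1, 5·r, 5·q], [0, 2·q + 3·r, 3·q - 1], [1, 1, 0]].
At the point, J = [[1.000, 2.500, 5.000], [0.000, 3.500, 2.000], [1.000, 1.000, 0.000]] (det J = -14.500).
Solving J·Δ = −F gives Δ = (6.379, -1.379, -0.086).
Then the next iterate is (p, q, r)₁ = (5.379, -0.379, 0.414).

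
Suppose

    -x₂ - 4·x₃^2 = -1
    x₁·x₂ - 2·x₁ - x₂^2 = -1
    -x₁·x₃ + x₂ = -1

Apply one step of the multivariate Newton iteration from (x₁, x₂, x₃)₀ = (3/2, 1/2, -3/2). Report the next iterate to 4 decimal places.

(0.2121, -0.3636, -0.8636)

At (3/2, 1/2, -3/2): F = (-8.5000, -1.5000, 3.7500).
Jacobian J = [[0, -1, -8·x₃], [x₂ - 2, x₁ - 2·x₂, 0], [-x₃, 1, -x₁]].
At the point, J = [[0.0000, -1.0000, 12.0000], [-1.5000, 0.5000, 0.0000], [1.5000, 1.0000, -1.5000]] (det J = -24.7500).
Solving J·Δ = −F gives Δ = (-1.2879, -0.8636, 0.6364).
Then the next iterate is (x₁, x₂, x₃)₁ = (0.2121, -0.3636, -0.8636).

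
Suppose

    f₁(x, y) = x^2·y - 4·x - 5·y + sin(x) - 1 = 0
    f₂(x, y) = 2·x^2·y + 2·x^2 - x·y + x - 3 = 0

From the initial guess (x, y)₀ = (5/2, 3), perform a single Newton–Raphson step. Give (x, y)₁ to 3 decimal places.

(4.684, -9.500)

At (5/2, 3): F = (-6.65153, 42.000).
Jacobian J = [[2·x·y + cos(x) - 4, x^2 - 5], [4·x·y + 4·x - y + 1, 2·x^2 - x]].
At the point, J = [[10.19886, 1.250], [38.000, 10.000]] (det J = 54.48856).
Solving J·Δ = −F gives Δ = (2.184, -12.500).
Then the next iterate is (x, y)₁ = (4.684, -9.500).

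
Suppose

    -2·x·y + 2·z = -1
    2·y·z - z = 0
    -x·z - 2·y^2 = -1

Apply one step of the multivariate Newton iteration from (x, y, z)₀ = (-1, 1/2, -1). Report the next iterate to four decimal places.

(-0.6667, 0.5000, -0.8333)

At (-1, 1/2, -1): F = (0.0000, 0.0000, -0.5000).
Jacobian J = [[-2·y, -2·x, 2], [0, 2·z, 2·y - 1], [-z, -4·y, -x]].
At the point, J = [[-1.0000, 2.0000, 2.0000], [0.0000, -2.0000, 0.0000], [1.0000, -2.0000, 1.0000]] (det J = 6.0000).
Solving J·Δ = −F gives Δ = (0.3333, 0.0000, 0.1667).
Then the next iterate is (x, y, z)₁ = (-0.6667, 0.5000, -0.8333).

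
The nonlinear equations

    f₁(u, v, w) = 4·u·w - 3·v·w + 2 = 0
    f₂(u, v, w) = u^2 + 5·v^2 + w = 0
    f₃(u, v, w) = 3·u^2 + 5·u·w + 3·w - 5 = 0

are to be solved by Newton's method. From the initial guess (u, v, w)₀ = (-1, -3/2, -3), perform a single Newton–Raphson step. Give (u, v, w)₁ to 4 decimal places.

(-0.6667, -1.0278, -4.5000)

At (-1, -3/2, -3): F = (0.5000, 9.2500, 4.0000).
Jacobian J = [[4·w, -3·w, 4·u - 3·v], [2·u, 10·v, 1], [6·u + 5·w, 0, 5·u + 3]].
At the point, J = [[-12.0000, 9.0000, 0.5000], [-2.0000, -15.0000, 1.0000], [-21.0000, 0.0000, -2.0000]] (det J = -742.5000).
Solving J·Δ = −F gives Δ = (0.3333, 0.4722, -1.5000).
Then the next iterate is (u, v, w)₁ = (-0.6667, -1.0278, -4.5000).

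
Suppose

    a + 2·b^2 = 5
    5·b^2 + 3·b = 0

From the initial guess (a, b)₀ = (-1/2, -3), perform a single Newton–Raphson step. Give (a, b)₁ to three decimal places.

(3.000, -1.667)

At (-1/2, -3): F = (12.500, 36.000).
Jacobian J = [[1, 4·b], [0, 10·b + 3]].
At the point, J = [[1.000, -12.000], [0.000, -27.000]] (det J = -27.000).
Solving J·Δ = −F gives Δ = (3.500, 1.333).
Then the next iterate is (a, b)₁ = (3.000, -1.667).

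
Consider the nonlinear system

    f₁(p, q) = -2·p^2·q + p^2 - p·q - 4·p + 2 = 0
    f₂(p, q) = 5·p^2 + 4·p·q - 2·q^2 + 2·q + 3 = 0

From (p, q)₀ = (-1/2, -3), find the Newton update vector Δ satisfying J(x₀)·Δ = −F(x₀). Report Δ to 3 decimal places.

At (-1/2, -3): F = (4.250, -13.750).
Jacobian J = [[-4·p·q + 2·p - q - 4, -2·p^2 - p], [10·p + 4·q, 4·p - 4·q + 2]].
At the point, J = [[-8.000, 0.000], [-17.000, 12.000]] (det J = -96.000).
Solving J·Δ = −F gives Δ = (0.531, 1.898).

(0.531, 1.898)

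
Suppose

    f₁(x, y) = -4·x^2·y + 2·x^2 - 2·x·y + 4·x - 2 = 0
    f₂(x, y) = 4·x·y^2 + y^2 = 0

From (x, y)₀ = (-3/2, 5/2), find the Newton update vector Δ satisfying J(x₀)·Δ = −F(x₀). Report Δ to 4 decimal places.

(0.6471, -0.6029)

At (-3/2, 5/2): F = (-18.5000, -31.2500).
Jacobian J = [[-8·x·y + 4·x - 2·y + 4, -4·x^2 - 2·x], [4·y^2, 8·x·y + 2·y]].
At the point, J = [[23.0000, -6.0000], [25.0000, -25.0000]] (det J = -425.0000).
Solving J·Δ = −F gives Δ = (0.6471, -0.6029).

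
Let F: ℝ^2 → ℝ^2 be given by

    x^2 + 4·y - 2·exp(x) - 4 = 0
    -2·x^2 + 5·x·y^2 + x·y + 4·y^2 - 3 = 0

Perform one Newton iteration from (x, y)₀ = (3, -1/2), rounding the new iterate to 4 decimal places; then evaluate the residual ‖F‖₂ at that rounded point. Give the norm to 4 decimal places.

At (3, -1/2): F = (-37.171074, -17.7500).
Jacobian J = [[2·x - 2·exp(x), 4], [-4·x + 5·y^2 + y, 10·x·y + x + 8·y]].
At the point, J = [[-34.171074, 4.0000], [-11.2500, -16.0000]] (det J = 591.737182).
Solving J·Δ = −F gives Δ = (-1.1251, -0.3183).
Then the next iterate is (x, y)₁ = (1.8749, -0.8183).
Re-evaluating at (1.8749, -0.8183): F = (-16.798284, -2.608966), so ‖F‖₂ = 16.9997.

16.9997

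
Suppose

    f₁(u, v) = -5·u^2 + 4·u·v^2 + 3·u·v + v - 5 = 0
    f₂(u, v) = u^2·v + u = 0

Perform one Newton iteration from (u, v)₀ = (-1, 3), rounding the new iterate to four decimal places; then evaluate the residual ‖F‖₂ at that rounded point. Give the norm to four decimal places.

At (-1, 3): F = (-52.0000, 2.0000).
Jacobian J = [[-10·u + 4·v^2 + 3·v, 8·u·v + 3·u + 1], [2·u·v + 1, u^2]].
At the point, J = [[55.0000, -26.0000], [-5.0000, 1.0000]] (det J = -75.0000).
Solving J·Δ = −F gives Δ = (0.0000, -2.0000).
Then the next iterate is (u, v)₁ = (-1.0000, 1.0000).
Re-evaluating at (-1.0000, 1.0000): F = (-16.0000, 0.0000), so ‖F‖₂ = 16.0000.

16.0000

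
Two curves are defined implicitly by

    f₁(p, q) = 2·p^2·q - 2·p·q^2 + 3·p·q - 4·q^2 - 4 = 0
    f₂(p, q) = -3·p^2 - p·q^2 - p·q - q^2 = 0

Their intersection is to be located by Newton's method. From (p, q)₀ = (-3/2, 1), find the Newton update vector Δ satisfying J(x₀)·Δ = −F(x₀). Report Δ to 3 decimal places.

(14.667, -39.167)

At (-3/2, 1): F = (-5.000, -4.750).
Jacobian J = [[4·p·q - 2·q^2 + 3·q, 2·p^2 - 4·p·q + 3·p - 8·q], [-6·p - q^2 - q, -2·p·q - p - 2·q]].
At the point, J = [[-5.000, -2.000], [7.000, 2.500]] (det J = 1.500).
Solving J·Δ = −F gives Δ = (14.667, -39.167).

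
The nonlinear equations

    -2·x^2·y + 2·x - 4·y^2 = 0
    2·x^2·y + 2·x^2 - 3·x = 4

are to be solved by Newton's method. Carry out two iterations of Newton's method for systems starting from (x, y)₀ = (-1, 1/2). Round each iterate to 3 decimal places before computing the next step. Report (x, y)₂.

(-2.061, -4.549)

At (-1, 1/2): F = (-4.000, 2.000).
Jacobian J = [[-4·x·y + 2, -2·x^2 - 8·y], [4·x·y + 4·x - 3, 2·x^2]].
At the point, J = [[4.000, -6.000], [-9.000, 2.000]] (det J = -46.000).
Solving J·Δ = −F gives Δ = (0.087, -0.609).
Then the next iterate is (x, y)₁ = (-0.913, -0.109).
Round to (-0.913, -0.109) and repeat: F = (-1.69181, 0.22442), J = [[1.60193, -0.79514], [-6.25393, 1.66714]].
Δ = (-1.148, -4.440), so (x, y)₂ = (-2.061, -4.549).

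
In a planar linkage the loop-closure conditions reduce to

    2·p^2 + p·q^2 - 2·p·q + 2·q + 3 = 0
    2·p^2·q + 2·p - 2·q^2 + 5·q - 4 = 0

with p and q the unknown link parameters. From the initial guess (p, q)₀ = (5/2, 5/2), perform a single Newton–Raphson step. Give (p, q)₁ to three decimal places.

(1.749, 0.902)

At (5/2, 5/2): F = (23.625, 32.250).
Jacobian J = [[4·p + q^2 - 2·q, 2·p·q - 2·p + 2], [4·p·q + 2, 2·p^2 - 4·q + 5]].
At the point, J = [[11.250, 9.500], [27.000, 7.500]] (det J = -172.125).
Solving J·Δ = −F gives Δ = (-0.751, -1.598).
Then the next iterate is (p, q)₁ = (1.749, 0.902).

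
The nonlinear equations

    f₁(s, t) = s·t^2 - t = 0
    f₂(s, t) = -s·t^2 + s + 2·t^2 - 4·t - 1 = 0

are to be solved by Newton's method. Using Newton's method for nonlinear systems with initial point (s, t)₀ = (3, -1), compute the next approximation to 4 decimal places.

(16.5000, 1.5000)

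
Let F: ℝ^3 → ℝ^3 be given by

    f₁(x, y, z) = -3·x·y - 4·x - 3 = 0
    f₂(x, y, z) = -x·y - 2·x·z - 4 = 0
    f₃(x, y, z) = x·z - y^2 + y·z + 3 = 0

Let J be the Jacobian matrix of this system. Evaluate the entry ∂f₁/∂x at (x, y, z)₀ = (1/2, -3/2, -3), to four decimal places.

∂f₁/∂x = -3·y - 4.
At (1/2, -3/2, -3) this is 0.5000.

0.5000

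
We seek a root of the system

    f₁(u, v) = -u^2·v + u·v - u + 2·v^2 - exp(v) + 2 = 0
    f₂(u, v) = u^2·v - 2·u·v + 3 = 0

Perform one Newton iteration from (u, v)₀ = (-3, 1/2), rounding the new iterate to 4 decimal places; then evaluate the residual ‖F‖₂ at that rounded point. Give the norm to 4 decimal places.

134.7396

At (-3, 1/2): F = (-2.148721, 10.5000).
Jacobian J = [[-2·u·v + v - 1, -u^2 + u + 4·v - exp(v)], [2·u·v - 2·v, u^2 - 2·u]].
At the point, J = [[2.5000, -11.648721], [-4.0000, 15.0000]] (det J = -9.094885).
Solving J·Δ = −F gives Δ = (9.9046, 1.9412).
Then the next iterate is (u, v)₁ = (6.9046, 2.4412).
Re-evaluating at (6.9046, 2.4412): F = (-103.997543, 85.669532), so ‖F‖₂ = 134.7396.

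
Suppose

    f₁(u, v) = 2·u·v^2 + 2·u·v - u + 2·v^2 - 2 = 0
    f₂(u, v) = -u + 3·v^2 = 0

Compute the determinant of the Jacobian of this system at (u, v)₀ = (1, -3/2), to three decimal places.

J = [[2·v^2 + 2·v - 1, 4·u·v + 2·u + 4·v], [-1, 6·v]].
At the point, J = [[0.500, -10.000], [-1.000, -9.000]].
det J = -14.500.

-14.500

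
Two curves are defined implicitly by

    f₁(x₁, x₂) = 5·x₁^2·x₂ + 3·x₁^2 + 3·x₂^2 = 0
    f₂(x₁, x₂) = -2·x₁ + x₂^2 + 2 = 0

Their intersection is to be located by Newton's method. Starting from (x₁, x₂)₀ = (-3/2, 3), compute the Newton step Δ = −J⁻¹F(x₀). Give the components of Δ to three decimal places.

(-0.017, -2.339)

At (-3/2, 3): F = (67.500, 14.000).
Jacobian J = [[10·x₁·x₂ + 6·x₁, 5·x₁^2 + 6·x₂], [-2, 2·x₂]].
At the point, J = [[-54.000, 29.250], [-2.000, 6.000]] (det J = -265.500).
Solving J·Δ = −F gives Δ = (-0.017, -2.339).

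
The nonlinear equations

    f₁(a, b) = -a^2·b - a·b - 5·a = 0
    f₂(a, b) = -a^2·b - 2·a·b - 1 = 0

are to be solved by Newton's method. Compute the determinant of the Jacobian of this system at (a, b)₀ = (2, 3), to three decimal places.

52.000

J = [[-2·a·b - b - 5, -a^2 - a], [-2·a·b - 2·b, -a^2 - 2·a]].
At the point, J = [[-20.000, -6.000], [-18.000, -8.000]].
det J = 52.000.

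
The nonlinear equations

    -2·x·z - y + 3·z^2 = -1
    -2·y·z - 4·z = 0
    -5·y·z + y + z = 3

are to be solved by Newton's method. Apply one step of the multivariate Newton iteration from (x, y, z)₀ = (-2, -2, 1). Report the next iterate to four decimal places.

At (-2, -2, 1): F = (10.0000, 0.0000, 6.0000).
Jacobian J = [[-2·z, -1, -2·x + 6·z], [0, -2·z, -2·y - 4], [0, -5·z + 1, -5·y + 1]].
At the point, J = [[-2.0000, -1.0000, 10.0000], [0.0000, -2.0000, 0.0000], [0.0000, -4.0000, 11.0000]] (det J = 44.0000).
Solving J·Δ = −F gives Δ = (2.2727, 0.0000, -0.5455).
Then the next iterate is (x, y, z)₁ = (0.2727, -2.0000, 0.4545).

(0.2727, -2.0000, 0.4545)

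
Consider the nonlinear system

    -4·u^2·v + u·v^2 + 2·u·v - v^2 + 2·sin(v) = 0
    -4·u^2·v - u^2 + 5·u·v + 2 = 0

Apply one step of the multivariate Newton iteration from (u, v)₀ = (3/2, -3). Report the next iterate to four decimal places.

(1.4041, -1.3170)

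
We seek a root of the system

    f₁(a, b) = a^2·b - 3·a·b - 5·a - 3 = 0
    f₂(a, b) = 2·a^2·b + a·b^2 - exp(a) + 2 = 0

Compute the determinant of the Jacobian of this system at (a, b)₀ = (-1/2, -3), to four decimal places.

-0.6886

J = [[2·a·b - 3·b - 5, a^2 - 3·a], [4·a·b + b^2 - exp(a), 2·a^2 + 2·a·b]].
At the point, J = [[7.0000, 1.7500], [14.393469, 3.5000]].
det J = -0.6886.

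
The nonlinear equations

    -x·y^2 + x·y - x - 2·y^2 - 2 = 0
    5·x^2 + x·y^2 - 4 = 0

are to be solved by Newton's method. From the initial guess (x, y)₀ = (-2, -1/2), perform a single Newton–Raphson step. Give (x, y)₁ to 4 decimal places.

(-1.2326, -0.6715)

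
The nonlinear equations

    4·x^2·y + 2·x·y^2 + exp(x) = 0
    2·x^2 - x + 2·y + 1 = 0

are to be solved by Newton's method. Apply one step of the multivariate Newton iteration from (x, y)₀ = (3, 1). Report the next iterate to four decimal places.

(1.3025, 1.3364)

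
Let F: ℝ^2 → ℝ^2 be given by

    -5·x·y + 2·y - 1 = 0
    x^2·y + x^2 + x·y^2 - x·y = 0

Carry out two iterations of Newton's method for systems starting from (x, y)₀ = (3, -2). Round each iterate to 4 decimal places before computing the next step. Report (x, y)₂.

(0.9272, -0.4690)

At (3, -2): F = (25.0000, 9.0000).
Jacobian J = [[-5·y, -5·x + 2], [2·x·y + 2·x + y^2 - y, x^2 + 2·x·y - x]].
At the point, J = [[10.0000, -13.0000], [0.0000, -6.0000]] (det J = -60.0000).
Solving J·Δ = −F gives Δ = (-0.5500, 1.5000).
Then the next iterate is (x, y)₁ = (2.4500, -0.5000).
Round to (2.4500, -0.5000) and repeat: F = (4.1250, 4.838750), J = [[2.5000, -10.2500], [3.2000, 1.1025]].
Δ = (-1.5228, 0.0310), so (x, y)₂ = (0.9272, -0.4690).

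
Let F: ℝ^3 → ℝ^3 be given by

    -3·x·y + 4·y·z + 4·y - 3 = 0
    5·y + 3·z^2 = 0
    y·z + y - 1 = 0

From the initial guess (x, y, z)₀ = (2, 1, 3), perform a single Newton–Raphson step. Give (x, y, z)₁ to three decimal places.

At (2, 1, 3): F = (7.000, 32.000, 3.000).
Jacobian J = [[-3·y, -3·x + 4·z + 4, 4·y], [0, 5, 6·z], [0, z + 1, y]].
At the point, J = [[-3.000, 10.000, 4.000], [0.000, 5.000, 18.000], [0.000, 4.000, 1.000]] (det J = 201.000).
Solving J·Δ = −F gives Δ = (-1.010, -0.328, -1.687).
Then the next iterate is (x, y, z)₁ = (0.990, 0.672, 1.313).

(0.990, 0.672, 1.313)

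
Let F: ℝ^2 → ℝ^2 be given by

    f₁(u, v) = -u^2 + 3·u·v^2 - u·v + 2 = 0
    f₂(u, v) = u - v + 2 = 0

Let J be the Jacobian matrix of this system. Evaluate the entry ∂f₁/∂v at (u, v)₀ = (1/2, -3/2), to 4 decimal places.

-5.0000

∂f₁/∂v = 6·u·v - u.
At (1/2, -3/2) this is -5.0000.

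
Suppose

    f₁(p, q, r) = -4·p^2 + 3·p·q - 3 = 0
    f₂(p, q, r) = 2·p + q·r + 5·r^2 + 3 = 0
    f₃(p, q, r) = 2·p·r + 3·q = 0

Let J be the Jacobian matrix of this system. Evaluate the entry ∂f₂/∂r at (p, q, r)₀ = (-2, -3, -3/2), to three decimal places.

∂f₂/∂r = q + 10·r.
At (-2, -3, -3/2) this is -18.000.

-18.000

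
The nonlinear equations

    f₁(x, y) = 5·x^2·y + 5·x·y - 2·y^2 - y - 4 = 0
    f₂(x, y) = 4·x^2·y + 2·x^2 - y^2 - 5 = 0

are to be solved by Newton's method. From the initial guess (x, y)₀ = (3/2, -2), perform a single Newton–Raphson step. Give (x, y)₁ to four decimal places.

At (3/2, -2): F = (-47.5000, -22.5000).
Jacobian J = [[10·x·y + 5·y, 5·x^2 + 5·x - 4·y - 1], [8·x·y + 4·x, 4·x^2 - 2·y]].
At the point, J = [[-40.0000, 25.7500], [-18.0000, 13.0000]] (det J = -56.5000).
Solving J·Δ = −F gives Δ = (-0.6748, 0.7965).
Then the next iterate is (x, y)₁ = (0.8252, -1.2035).

(0.8252, -1.2035)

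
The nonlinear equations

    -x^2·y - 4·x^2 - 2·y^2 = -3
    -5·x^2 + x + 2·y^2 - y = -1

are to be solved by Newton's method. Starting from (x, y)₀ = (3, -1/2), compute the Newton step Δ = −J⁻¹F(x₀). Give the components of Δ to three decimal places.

At (3, -1/2): F = (-29.000, -40.000).
Jacobian J = [[-2·x·y - 8·x, -x^2 - 4·y], [-10·x + 1, 4·y - 1]].
At the point, J = [[-21.000, -7.000], [-29.000, -3.000]] (det J = -140.000).
Solving J·Δ = −F gives Δ = (-1.379, -0.007).

(-1.379, -0.007)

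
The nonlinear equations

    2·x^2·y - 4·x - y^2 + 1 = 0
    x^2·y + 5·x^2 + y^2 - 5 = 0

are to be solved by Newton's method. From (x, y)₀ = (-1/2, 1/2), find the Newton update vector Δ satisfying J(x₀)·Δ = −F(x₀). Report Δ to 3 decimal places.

At (-1/2, 1/2): F = (3.000, -3.375).
Jacobian J = [[4·x·y - 4, 2·x^2 - 2·y], [2·x·y + 10·x, x^2 + 2·y]].
At the point, J = [[-5.000, -0.500], [-5.500, 1.250]] (det J = -9.000).
Solving J·Δ = −F gives Δ = (0.229, 3.708).

(0.229, 3.708)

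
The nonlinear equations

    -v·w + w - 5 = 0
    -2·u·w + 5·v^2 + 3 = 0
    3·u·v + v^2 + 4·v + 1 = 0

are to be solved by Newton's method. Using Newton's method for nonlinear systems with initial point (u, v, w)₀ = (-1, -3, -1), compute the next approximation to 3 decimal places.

(-1.137, -1.353, 0.838)

At (-1, -3, -1): F = (-9.000, 46.000, 7.000).
Jacobian J = [[0, -w, -v + 1], [-2·w, 10·v, -2·u], [3·v, 3·u + 2·v + 4, 0]].
At the point, J = [[0.000, 1.000, 4.000], [2.000, -30.000, 2.000], [-9.000, -5.000, 0.000]] (det J = -1138.000).
Solving J·Δ = −F gives Δ = (-0.137, 1.647, 1.838).
Then the next iterate is (u, v, w)₁ = (-1.137, -1.353, 0.838).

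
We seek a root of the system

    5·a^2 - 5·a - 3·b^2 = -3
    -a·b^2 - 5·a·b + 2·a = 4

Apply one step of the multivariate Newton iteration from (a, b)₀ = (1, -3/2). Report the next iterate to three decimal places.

At (1, -3/2): F = (-3.750, 3.250).
Jacobian J = [[10·a - 5, -6·b], [-b^2 - 5·b + 2, -2·a·b - 5·a]].
At the point, J = [[5.000, 9.000], [7.250, -2.000]] (det J = -75.250).
Solving J·Δ = −F gives Δ = (-0.289, 0.577).
Then the next iterate is (a, b)₁ = (0.711, -0.923).

(0.711, -0.923)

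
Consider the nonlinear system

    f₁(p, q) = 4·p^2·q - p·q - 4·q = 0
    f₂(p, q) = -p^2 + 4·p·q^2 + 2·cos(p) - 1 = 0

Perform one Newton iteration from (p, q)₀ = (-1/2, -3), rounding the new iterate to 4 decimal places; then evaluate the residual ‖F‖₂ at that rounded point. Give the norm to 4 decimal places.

At (-1/2, -3): F = (7.5000, -17.494835).
Jacobian J = [[8·p·q - q, 4·p^2 - p - 4], [-2·p + 4·q^2 - 2·sin(p), 8·p·q]].
At the point, J = [[15.0000, -2.5000], [37.958851, 12.0000]] (det J = 274.897128).
Solving J·Δ = −F gives Δ = (-0.1683, 1.9902).
Then the next iterate is (p, q)₁ = (-0.6683, -1.0098).
Re-evaluating at (-0.6683, -1.0098): F = (1.560343, -2.602724), so ‖F‖₂ = 3.0346.

3.0346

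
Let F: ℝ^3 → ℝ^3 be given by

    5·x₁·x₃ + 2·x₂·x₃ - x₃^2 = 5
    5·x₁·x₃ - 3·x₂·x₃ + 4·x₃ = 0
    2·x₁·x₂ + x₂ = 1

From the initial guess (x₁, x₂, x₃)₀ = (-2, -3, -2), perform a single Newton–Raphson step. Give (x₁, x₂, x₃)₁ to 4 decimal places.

(-1.4185, -1.4963, -1.0691)

At (-2, -3, -2): F = (23.0000, -6.0000, 8.0000).
Jacobian J = [[5·x₃, 2·x₃, 5·x₁ + 2·x₂ - 2·x₃], [5·x₃, -3·x₃, 5·x₁ - 3·x₂ + 4], [2·x₂, 2·x₁ + 1, 0]].
At the point, J = [[-10.0000, -4.0000, -12.0000], [-10.0000, 6.0000, 3.0000], [-6.0000, -3.0000, 0.0000]] (det J = -810.0000).
Solving J·Δ = −F gives Δ = (0.5815, 1.5037, 0.9309).
Then the next iterate is (x₁, x₂, x₃)₁ = (-1.4185, -1.4963, -1.0691).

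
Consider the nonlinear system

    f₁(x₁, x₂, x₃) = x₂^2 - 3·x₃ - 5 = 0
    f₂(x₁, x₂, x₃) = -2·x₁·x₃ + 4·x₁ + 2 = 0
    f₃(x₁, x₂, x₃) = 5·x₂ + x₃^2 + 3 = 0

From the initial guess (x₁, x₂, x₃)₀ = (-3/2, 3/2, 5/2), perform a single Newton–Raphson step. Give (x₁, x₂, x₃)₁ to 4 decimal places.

(-8.1500, 1.5333, -0.8833)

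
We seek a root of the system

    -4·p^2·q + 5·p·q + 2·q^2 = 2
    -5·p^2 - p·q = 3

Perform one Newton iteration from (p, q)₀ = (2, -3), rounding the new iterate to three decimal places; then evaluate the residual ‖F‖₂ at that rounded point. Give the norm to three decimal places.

At (2, -3): F = (34.000, -17.000).
Jacobian J = [[-8·p·q + 5·q, -4·p^2 + 5·p + 4·q], [-10·p - q, -p]].
At the point, J = [[33.000, -18.000], [-17.000, -2.000]] (det J = -372.000).
Solving J·Δ = −F gives Δ = (-1.005, 0.046).
Then the next iterate is (p, q)₁ = (0.995, -2.954).
Re-evaluating at (0.995, -2.954): F = (12.45422, -5.01089), so ‖F‖₂ = 13.424.

13.424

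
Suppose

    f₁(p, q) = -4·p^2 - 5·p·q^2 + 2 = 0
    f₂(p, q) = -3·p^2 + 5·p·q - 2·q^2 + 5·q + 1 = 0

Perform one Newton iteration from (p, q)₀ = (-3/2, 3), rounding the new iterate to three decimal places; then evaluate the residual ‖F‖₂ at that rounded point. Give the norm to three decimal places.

18.048

At (-3/2, 3): F = (60.500, -31.250).
Jacobian J = [[-8·p - 5·q^2, -10·p·q], [-6·p + 5·q, 5·p - 4·q + 5]].
At the point, J = [[-33.000, 45.000], [24.000, -14.500]] (det J = -601.500).
Solving J·Δ = −F gives Δ = (0.879, -0.700).
Then the next iterate is (p, q)₁ = (-0.621, 2.300).
Re-evaluating at (-0.621, 2.300): F = (16.88289, -6.37842), so ‖F‖₂ = 18.048.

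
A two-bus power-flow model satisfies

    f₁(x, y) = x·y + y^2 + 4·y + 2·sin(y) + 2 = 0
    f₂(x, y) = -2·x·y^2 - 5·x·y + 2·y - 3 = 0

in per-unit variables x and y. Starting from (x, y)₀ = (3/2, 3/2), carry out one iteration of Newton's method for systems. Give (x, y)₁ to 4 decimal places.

At (3/2, 3/2): F = (14.494990, -18.0000).
Jacobian J = [[y, x + 2·y + 2·cos(y) + 4], [-2·y^2 - 5·y, -4·x·y - 5·x + 2]].
At the point, J = [[1.5000, 8.641474], [-12.0000, -14.5000]] (det J = 81.947693).
Solving J·Δ = −F gives Δ = (0.6667, -1.7931).
Then the next iterate is (x, y)₁ = (2.1667, -0.2931).

(2.1667, -0.2931)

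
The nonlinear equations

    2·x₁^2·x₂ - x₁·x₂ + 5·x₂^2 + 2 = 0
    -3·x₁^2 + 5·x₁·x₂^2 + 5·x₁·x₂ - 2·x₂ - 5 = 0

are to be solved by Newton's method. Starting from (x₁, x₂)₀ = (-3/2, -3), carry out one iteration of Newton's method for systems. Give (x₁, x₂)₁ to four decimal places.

At (-3/2, -3): F = (29.0000, -50.7500).
Jacobian J = [[4·x₁·x₂ - x₂, 2·x₁^2 - x₁ + 10·x₂], [-6·x₁ + 5·x₂^2 + 5·x₂, 10·x₁·x₂ + 5·x₁ - 2]].
At the point, J = [[21.0000, -24.0000], [39.0000, 35.5000]] (det J = 1681.5000).
Solving J·Δ = −F gives Δ = (0.1121, 1.3064).
Then the next iterate is (x₁, x₂)₁ = (-1.3879, -1.6936).

(-1.3879, -1.6936)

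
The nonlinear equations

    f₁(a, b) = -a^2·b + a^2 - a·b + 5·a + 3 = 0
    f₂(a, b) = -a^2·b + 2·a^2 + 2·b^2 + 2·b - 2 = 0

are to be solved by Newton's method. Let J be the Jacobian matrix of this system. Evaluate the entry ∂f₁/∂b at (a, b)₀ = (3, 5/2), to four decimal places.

∂f₁/∂b = -a^2 - a.
At (3, 5/2) this is -12.0000.

-12.0000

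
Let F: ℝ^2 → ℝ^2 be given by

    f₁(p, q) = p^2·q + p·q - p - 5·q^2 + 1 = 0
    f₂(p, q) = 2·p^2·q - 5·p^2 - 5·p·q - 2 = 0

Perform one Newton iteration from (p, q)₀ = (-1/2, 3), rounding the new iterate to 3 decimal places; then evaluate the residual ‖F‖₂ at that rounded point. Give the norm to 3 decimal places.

10.757

At (-1/2, 3): F = (-44.250, 5.750).
Jacobian J = [[2·p·q + q - 1, p^2 + p - 10·q], [4·p·q - 10·p - 5·q, 2·p^2 - 5·p]].
At the point, J = [[-1.000, -30.250], [-16.000, 3.000]] (det J = -487.000).
Solving J·Δ = −F gives Δ = (0.085, -1.466).
Then the next iterate is (p, q)₁ = (-0.415, 1.534).
Re-evaluating at (-0.415, 1.534): F = (-10.72320, 0.85031), so ‖F‖₂ = 10.757.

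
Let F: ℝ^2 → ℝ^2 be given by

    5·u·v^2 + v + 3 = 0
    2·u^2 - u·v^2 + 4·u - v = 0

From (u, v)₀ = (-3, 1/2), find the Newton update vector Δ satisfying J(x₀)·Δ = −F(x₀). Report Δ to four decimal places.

(0.7699, 0.0509)

At (-3, 1/2): F = (-0.2500, 6.2500).
Jacobian J = [[5·v^2, 10·u·v + 1], [4·u - v^2 + 4, -2·u·v - 1]].
At the point, J = [[1.2500, -14.0000], [-8.2500, 2.0000]] (det J = -113.0000).
Solving J·Δ = −F gives Δ = (0.7699, 0.0509).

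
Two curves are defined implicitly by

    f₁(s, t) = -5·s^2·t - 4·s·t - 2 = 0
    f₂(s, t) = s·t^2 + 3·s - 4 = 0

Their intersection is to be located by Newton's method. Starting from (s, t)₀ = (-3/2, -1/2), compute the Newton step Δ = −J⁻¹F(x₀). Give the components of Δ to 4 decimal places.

(5.1809, -5.3085)

At (-3/2, -1/2): F = (0.6250, -8.8750).
Jacobian J = [[-10·s·t - 4·t, -5·s^2 - 4·s], [t^2 + 3, 2·s·t]].
At the point, J = [[-5.5000, -5.2500], [3.2500, 1.5000]] (det J = 8.8125).
Solving J·Δ = −F gives Δ = (5.1809, -5.3085).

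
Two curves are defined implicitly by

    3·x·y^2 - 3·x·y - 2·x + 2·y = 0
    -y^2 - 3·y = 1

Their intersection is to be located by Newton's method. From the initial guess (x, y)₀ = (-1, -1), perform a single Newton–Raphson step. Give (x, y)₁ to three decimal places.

(-2.250, 0.000)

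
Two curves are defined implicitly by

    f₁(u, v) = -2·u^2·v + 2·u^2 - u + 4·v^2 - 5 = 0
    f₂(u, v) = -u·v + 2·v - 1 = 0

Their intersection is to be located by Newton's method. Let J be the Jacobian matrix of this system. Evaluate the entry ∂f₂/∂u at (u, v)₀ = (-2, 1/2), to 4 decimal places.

-0.5000

∂f₂/∂u = -v.
At (-2, 1/2) this is -0.5000.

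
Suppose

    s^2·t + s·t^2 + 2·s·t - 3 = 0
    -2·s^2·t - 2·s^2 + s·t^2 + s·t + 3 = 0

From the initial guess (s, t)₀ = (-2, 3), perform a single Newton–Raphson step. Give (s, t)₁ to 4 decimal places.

(-1.6234, 1.3442)

At (-2, 3): F = (-21.0000, -53.0000).
Jacobian J = [[2·s·t + t^2 + 2·t, s^2 + 2·s·t + 2·s], [-4·s·t - 4·s + t^2 + t, -2·s^2 + 2·s·t + s]].
At the point, J = [[3.0000, -12.0000], [44.0000, -22.0000]] (det J = 462.0000).
Solving J·Δ = −F gives Δ = (0.3766, -1.6558).
Then the next iterate is (s, t)₁ = (-1.6234, 1.3442).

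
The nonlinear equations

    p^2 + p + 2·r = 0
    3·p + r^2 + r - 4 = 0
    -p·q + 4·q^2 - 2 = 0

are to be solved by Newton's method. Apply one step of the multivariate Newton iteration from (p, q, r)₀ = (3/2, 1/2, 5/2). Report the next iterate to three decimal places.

(-0.389, 0.822, 1.903)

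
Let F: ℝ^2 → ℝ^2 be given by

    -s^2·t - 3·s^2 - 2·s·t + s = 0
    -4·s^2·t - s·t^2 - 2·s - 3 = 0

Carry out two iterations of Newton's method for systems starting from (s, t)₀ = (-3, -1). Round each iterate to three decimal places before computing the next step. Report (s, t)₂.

(-0.278, -1.802)

At (-3, -1): F = (-27.000, 42.000).
Jacobian J = [[-2·s·t - 6·s - 2·t + 1, -s^2 - 2·s], [-8·s·t - t^2 - 2, -4·s^2 - 2·s·t]].
At the point, J = [[15.000, -3.000], [-27.000, -42.000]] (det J = -711.000).
Solving J·Δ = −F gives Δ = (1.772, -0.139).
Then the next iterate is (s, t)₁ = (-1.228, -1.139).
Round to (-1.228, -1.139) and repeat: F = (-6.83174, 7.91949), J = [[7.84862, 0.94802], [-14.48686, -8.82932]].
Δ = (0.950, -0.663), so (s, t)₂ = (-0.278, -1.802).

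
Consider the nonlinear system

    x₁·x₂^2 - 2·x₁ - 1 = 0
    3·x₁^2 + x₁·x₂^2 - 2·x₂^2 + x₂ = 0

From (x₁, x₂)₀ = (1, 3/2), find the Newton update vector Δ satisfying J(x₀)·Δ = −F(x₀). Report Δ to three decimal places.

At (1, 3/2): F = (-0.750, 2.250).
Jacobian J = [[x₂^2 - 2, 2·x₁·x₂], [6·x₁ + x₂^2, 2·x₁·x₂ - 4·x₂ + 1]].
At the point, J = [[0.250, 3.000], [8.250, -2.000]] (det J = -25.250).
Solving J·Δ = −F gives Δ = (-0.208, 0.267).

(-0.208, 0.267)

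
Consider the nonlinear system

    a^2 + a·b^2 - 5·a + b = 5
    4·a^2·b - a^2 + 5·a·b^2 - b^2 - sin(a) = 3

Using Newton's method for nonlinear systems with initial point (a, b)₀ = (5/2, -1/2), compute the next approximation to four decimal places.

(-8.6786, -9.7798)

At (5/2, -1/2): F = (-11.1250, -19.473472).
Jacobian J = [[2·a + b^2 - 5, 2·a·b + 1], [8·a·b - 2·a + 5·b^2 - cos(a), 4·a^2 + 10·a·b - 2·b]].
At the point, J = [[0.2500, -1.5000], [-12.948856, 13.5000]] (det J = -16.048285).
Solving J·Δ = −F gives Δ = (-11.1786, -9.2798).
Then the next iterate is (a, b)₁ = (-8.6786, -9.7798).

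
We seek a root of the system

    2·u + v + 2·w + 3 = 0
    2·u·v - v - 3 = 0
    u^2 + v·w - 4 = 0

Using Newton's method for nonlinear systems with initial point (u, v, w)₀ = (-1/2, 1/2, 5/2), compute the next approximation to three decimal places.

At (-1/2, 1/2, 5/2): F = (7.500, -4.000, -2.500).
Jacobian J = [[2, 1, 2], [2·v, 2·u - 1, 0], [2·u, w, v]].
At the point, J = [[2.000, 1.000, 2.000], [1.000, -2.000, 0.000], [-1.000, 2.500, 0.500]] (det J = -1.500).
Solving J·Δ = −F gives Δ = (-23.667, -13.833, 26.833).
Then the next iterate is (u, v, w)₁ = (-24.167, -13.333, 29.333).

(-24.167, -13.333, 29.333)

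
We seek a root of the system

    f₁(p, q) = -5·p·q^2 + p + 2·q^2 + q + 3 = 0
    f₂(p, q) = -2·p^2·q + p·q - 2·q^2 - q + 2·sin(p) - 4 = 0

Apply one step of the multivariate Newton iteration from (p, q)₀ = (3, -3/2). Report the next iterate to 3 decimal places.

At (3, -3/2): F = (-24.750, 15.78224).
Jacobian J = [[-5·q^2 + 1, -10·p·q + 4·q + 1], [-4·p·q + q + 2·cos(p), -2·p^2 + p - 4·q - 1]].
At the point, J = [[-10.250, 40.000], [14.52002, -10.000]] (det J = -478.30060).
Solving J·Δ = −F gives Δ = (-0.802, 0.413).
Then the next iterate is (p, q)₁ = (2.198, -1.087).

(2.198, -1.087)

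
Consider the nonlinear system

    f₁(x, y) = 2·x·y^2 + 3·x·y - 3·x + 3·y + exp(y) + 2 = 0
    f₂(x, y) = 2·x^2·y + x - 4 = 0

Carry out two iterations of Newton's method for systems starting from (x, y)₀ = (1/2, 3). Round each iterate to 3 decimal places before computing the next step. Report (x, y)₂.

At (1/2, 3): F = (43.08554, -2.000).
Jacobian J = [[2·y^2 + 3·y - 3, 4·x·y + 3·x + exp(y) + 3], [4·x·y + 1, 2·x^2]].
At the point, J = [[24.000, 30.58554], [7.000, 0.500]] (det J = -202.09876).
Solving J·Δ = −F gives Δ = (0.409, -1.730).
Then the next iterate is (x, y)₁ = (0.909, 1.270).
Round to (0.909, 1.270) and repeat: F = (13.03939, -0.99225), J = [[4.03580, 13.90557], [5.61772, 1.65256]].
Δ = (0.495, -1.081), so (x, y)₂ = (1.404, 0.189).

(1.404, 0.189)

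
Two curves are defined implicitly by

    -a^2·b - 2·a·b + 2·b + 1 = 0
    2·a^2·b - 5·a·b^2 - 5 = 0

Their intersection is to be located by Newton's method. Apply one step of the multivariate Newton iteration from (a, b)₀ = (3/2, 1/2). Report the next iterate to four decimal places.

At (3/2, 1/2): F = (-0.6250, -4.6250).
Jacobian J = [[-2·a·b - 2·b, -a^2 - 2·a + 2], [4·a·b - 5·b^2, 2·a^2 - 10·a·b]].
At the point, J = [[-2.5000, -3.2500], [1.7500, -3.0000]] (det J = 13.1875).
Solving J·Δ = −F gives Δ = (0.9976, -0.9597).
Then the next iterate is (a, b)₁ = (2.4976, -0.4597).

(2.4976, -0.4597)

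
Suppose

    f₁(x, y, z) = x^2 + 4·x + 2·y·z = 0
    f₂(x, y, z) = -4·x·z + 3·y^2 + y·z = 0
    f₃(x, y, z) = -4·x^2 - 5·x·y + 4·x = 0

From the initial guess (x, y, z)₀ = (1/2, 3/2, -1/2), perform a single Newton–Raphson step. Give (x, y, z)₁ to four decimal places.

(0.4079, 0.6763, -0.8711)

At (1/2, 3/2, -1/2): F = (0.7500, 7.0000, -2.7500).
Jacobian J = [[2·x + 4, 2·z, 2·y], [-4·z, 6·y + z, -4·x + y], [-8·x - 5·y + 4, -5·x, 0]].
At the point, J = [[5.0000, -1.0000, 3.0000], [2.0000, 8.5000, -0.5000], [-7.5000, -2.5000, 0.0000]] (det J = 166.2500).
Solving J·Δ = −F gives Δ = (-0.0921, -0.8237, -0.3711).
Then the next iterate is (x, y, z)₁ = (0.4079, 0.6763, -0.8711).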